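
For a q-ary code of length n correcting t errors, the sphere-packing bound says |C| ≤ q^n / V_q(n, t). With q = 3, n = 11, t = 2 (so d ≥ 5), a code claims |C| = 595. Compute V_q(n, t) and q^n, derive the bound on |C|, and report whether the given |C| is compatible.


V_q(n, t) = 243, q^n = 177147, Hamming bound = 729, |C| = 595 ≤ bound (satisfied).

Step 1: Compute V_q(n, t) = Σ_{j=0}^2 C(n, j) (q−1)^j.
  j = 0: C(11,0)·(2)^0 = 1·1 = 1.
  j = 1: C(11,1)·(2)^1 = 11·2 = 22.
  j = 2: C(11,2)·(2)^2 = 55·4 = 220.
  V_q(n, t) = 1 + 22 + 220 = 243.
Step 2: q^n = 3^11 = 177147.
Step 3: Hamming bound ⌊q^n / V_q(n,t)⌋ = ⌊177147/243⌋ = 729.
Step 4: Compare |C| = 595 to 729: satisfied.
The claimed |C| lies below the Hamming bound.


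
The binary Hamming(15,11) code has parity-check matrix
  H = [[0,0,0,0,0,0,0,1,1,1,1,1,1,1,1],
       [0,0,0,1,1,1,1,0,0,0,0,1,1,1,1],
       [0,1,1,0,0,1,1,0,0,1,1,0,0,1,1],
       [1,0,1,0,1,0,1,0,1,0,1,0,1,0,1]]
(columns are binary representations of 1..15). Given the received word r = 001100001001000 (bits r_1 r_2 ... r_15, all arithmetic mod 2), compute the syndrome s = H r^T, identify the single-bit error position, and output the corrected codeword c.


s = (0, 0, 1, 0)^T, error position = 2, corrected codeword c = 011100001001000

Compute s = H r^T mod 2 one row at a time:
  s_1 = 0 + 1 + 0 + 0 + 1 + 0 + 0 + 0 = 2 ≡ 0 (mod 2).
  s_2 = 1 + 0 + 0 + 0 + 1 + 0 + 0 + 0 = 2 ≡ 0 (mod 2).
  s_3 = 0 + 1 + 0 + 0 + 0 + 0 + 0 + 0 = 1 ≡ 1 (mod 2).
  s_4 = 0 + 1 + 0 + 0 + 1 + 0 + 0 + 0 = 2 ≡ 0 (mod 2).
s = (0, 0, 1, 0)^T — this equals column 2 of H (binary 0010), so error is at position 2.
Correct: flip bit 2 of r = 001100001001000 to get c = 011100001001000.


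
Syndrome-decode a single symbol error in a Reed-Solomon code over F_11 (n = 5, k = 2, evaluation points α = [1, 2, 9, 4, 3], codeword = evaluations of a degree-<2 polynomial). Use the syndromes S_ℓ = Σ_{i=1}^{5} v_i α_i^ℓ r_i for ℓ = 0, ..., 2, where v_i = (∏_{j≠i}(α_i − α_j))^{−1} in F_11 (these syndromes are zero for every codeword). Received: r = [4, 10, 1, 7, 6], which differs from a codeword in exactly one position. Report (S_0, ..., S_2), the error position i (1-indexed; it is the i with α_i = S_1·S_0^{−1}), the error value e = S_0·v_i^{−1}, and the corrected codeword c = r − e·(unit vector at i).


S = (2, 4, 8), error at position 2, error magnitude e = 5, c = [4, 5, 1, 7, 6].

Step 1: column multipliers v_i = (∏_{j≠i}(α_i − α_j))^{−1} mod 11.
  i = 1 (α = 1): (1−2)(1−9)(1−4)(1−3) = (−1)·(−8)·(−3)·(−2) = 48 ≡ 4, so v_1 = 4^{−1} = 3 (mod 11).
  i = 2 (α = 2): (2−1)(2−9)(2−4)(2−3) = 1·(−7)·(−2)·(−1) = −14 ≡ 8, so v_2 = 8^{−1} = 7 (mod 11).
  i = 3 (α = 9): (9−1)(9−2)(9−4)(9−3) = 8·7·5·6 = 1680 ≡ 8, so v_3 = 8^{−1} = 7 (mod 11).
  i = 4 (α = 4): (4−1)(4−2)(4−9)(4−3) = 3·2·(−5)·1 = −30 ≡ 3, so v_4 = 3^{−1} = 4 (mod 11).
  i = 5 (α = 3): (3−1)(3−2)(3−9)(3−4) = 2·1·(−6)·(−1) = 12 ≡ 1, so v_5 = 1^{−1} = 1 (mod 11).
  v = [3, 7, 7, 4, 1].
Step 2: syndromes of r = [4, 10, 1, 7, 6] (all sums mod 11).
  S_0 = Σ v_i r_i = 3·4 + 7·10 + 7·1 + 4·7 + 1·6 = 123 ≡ 2.
  S_1 = Σ v_i α_i r_i = 3·1·4 + 7·2·10 + 7·9·1 + 4·4·7 + 1·3·6 = 345 ≡ 4.
  α_i^2 mod 11 = [1, 4, 4, 5, 9].
  S_2 = Σ v_i α_i^2 r_i = 3·1·4 + 7·4·10 + 7·4·1 + 4·5·7 + 1·9·6 = 514 ≡ 8.
  S = (2, 4, 8) ≠ 0, so r is not a codeword (an error is present).
Step 3: locate the error. For a single error e at position i, S_ℓ = v_i·e·α_i^ℓ, so α_err = S_1/S_0.
  S_0^{−1} = 2^{−1} = 6 (mod 11), so α_err = 4·6 = 24 ≡ 2 = α_2. Error position i = 2.
  Consistency check: S_2/S_1 = 8·3 = 24 ≡ 2 = α_err ✓ (single-error assumption holds).
Step 4: error magnitude e = S_0/v_2 = S_0·∏_{j≠2}(α_2 − α_j) = 2·8 = 16 ≡ 5 (mod 11).
Step 5: correct position 2: c_2 = r_2 − e = 10 − 5 ≡ 5 (mod 11). Hence c = [4, 5, 1, 7, 6].
  Check: interpolating c through the α_i gives m(x) = 3 + 1·x (degree < 2) with m(α_i) = c_i for every i, so c is indeed a codeword.


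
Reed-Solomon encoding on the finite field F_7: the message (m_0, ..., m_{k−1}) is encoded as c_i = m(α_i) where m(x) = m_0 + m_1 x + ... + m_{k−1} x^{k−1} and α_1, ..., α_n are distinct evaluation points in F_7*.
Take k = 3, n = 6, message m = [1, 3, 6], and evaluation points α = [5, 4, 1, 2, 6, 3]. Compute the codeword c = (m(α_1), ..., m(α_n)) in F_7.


c = [5, 4, 3, 3, 4, 1]

Message polynomial: m(x) = 1 + 3·x + 6·x^2 (mod 7).
For each evaluation point α_i, compute m(α_i) mod 7:
  α_1 = 5: Horner steps 6 → 5 → 5, so m(5) = 5.
  α_2 = 4: Horner steps 6 → 6 → 4, so m(4) = 4.
  α_3 = 1: Horner steps 6 → 2 → 3, so m(1) = 3.
  α_4 = 2: Horner steps 6 → 1 → 3, so m(2) = 3.
  α_5 = 6: Horner steps 6 → 4 → 4, so m(6) = 4.
  α_6 = 3: Horner steps 6 → 0 → 1, so m(3) = 1.
Codeword c = [5, 4, 3, 3, 4, 1] ∈ F_7^6.


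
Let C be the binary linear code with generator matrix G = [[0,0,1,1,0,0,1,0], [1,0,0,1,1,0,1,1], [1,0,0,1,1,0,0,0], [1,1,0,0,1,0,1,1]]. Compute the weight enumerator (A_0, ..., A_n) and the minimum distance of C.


Weight distribution: A_0 = 1, A_2 = 2, A_3 = 6, A_4 = 3, A_5 = 2, A_6 = 2. Minimum distance d = 2.

Enumerate all 2^4 = 16 messages m ∈ F_2^4.
For each, compute codeword c = mG in F_2^8, then tally its weight.
  m = 0000 → c = 00000000, weight = 0.
  m = 1000 → c = 00110010, weight = 3.
  m = 0100 → c = 10011011, weight = 5.
  m = 1100 → c = 10101001, weight = 4.
  m = 0010 → c = 10011000, weight = 3.
  m = 1010 → c = 10101010, weight = 4.
  m = 0110 → c = 00000011, weight = 2.
  m = 1110 → c = 00110001, weight = 3.
  m = 0001 → c = 11001011, weight = 5.
  m = 1001 → c = 11111001, weight = 6.
  m = 0101 → c = 01010000, weight = 2.
  m = 1101 → c = 01100010, weight = 3.
  m = 0011 → c = 01010011, weight = 4.
  m = 1011 → c = 01100001, weight = 3.
  m = 0111 → c = 11001000, weight = 3.
  m = 1111 → c = 11111010, weight = 6.
Tally weights:
  weight 0: 1 codewords.
  weight 2: 2 codewords.
  weight 3: 6 codewords.
  weight 4: 3 codewords.
  weight 5: 2 codewords.
  weight 6: 2 codewords.
Minimum distance d = smallest w > 0 with A_w > 0 = 2.
Sanity: Σ A_w = 16 = 2^4 = 16 ✓.


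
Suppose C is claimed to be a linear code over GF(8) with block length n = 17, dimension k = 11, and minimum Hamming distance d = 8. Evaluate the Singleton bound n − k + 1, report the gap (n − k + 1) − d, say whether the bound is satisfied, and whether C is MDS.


Singleton RHS = n − k + 1 = 7, slack = -1, bound violated (no such code; not MDS).

Singleton bound: d ≤ n − k + 1.
Here n = 17, k = 11, so n − k + 1 = 7.
Given d = 8, check d ≤ 7: NO.
Slack = (n − k + 1) − d = -1.
The slack is negative: d = 8 exceeds n − k + 1 = 7 by 1, so the Singleton bound is violated and no linear [17, 11, 8]_8 code can exist. In particular it is not MDS (MDS requires d = n − k + 1 exactly).
Description: the claimed parameters are [17, 11, 8]_8; such a code would be impossible (violates the Singleton bound).


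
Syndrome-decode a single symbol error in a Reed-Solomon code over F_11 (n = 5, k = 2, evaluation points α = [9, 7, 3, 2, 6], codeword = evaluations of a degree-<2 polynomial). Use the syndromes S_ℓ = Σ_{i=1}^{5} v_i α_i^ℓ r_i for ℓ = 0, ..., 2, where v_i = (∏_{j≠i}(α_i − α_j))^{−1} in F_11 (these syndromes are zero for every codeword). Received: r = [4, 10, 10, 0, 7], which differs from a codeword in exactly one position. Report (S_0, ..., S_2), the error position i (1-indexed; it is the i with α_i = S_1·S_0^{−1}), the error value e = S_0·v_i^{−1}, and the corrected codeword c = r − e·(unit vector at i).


S = (1, 7, 5), error at position 2, error magnitude e = 4, c = [4, 6, 10, 0, 7].

Step 1: column multipliers v_i = (∏_{j≠i}(α_i − α_j))^{−1} mod 11.
  i = 1 (α = 9): (9−7)(9−3)(9−2)(9−6) = 2·6·7·3 = 252 ≡ 10, so v_1 = 10^{−1} = 10 (mod 11).
  i = 2 (α = 7): (7−9)(7−3)(7−2)(7−6) = (−2)·4·5·1 = −40 ≡ 4, so v_2 = 4^{−1} = 3 (mod 11).
  i = 3 (α = 3): (3−9)(3−7)(3−2)(3−6) = (−6)·(−4)·1·(−3) = −72 ≡ 5, so v_3 = 5^{−1} = 9 (mod 11).
  i = 4 (α = 2): (2−9)(2−7)(2−3)(2−6) = (−7)·(−5)·(−1)·(−4) = 140 ≡ 8, so v_4 = 8^{−1} = 7 (mod 11).
  i = 5 (α = 6): (6−9)(6−7)(6−3)(6−2) = (−3)·(−1)·3·4 = 36 ≡ 3, so v_5 = 3^{−1} = 4 (mod 11).
  v = [10, 3, 9, 7, 4].
Step 2: syndromes of r = [4, 10, 10, 0, 7] (all sums mod 11).
  S_0 = Σ v_i r_i = 10·4 + 3·10 + 9·10 + 7·0 + 4·7 = 188 ≡ 1.
  S_1 = Σ v_i α_i r_i = 10·9·4 + 3·7·10 + 9·3·10 + 7·2·0 + 4·6·7 = 1008 ≡ 7.
  α_i^2 mod 11 = [4, 5, 9, 4, 3].
  S_2 = Σ v_i α_i^2 r_i = 10·4·4 + 3·5·10 + 9·9·10 + 7·4·0 + 4·3·7 = 1204 ≡ 5.
  S = (1, 7, 5) ≠ 0, so r is not a codeword (an error is present).
Step 3: locate the error. For a single error e at position i, S_ℓ = v_i·e·α_i^ℓ, so α_err = S_1/S_0.
  S_0^{−1} = 1^{−1} = 1 (mod 11), so α_err = 7·1 = 7 ≡ 7 = α_2. Error position i = 2.
  Consistency check: S_2/S_1 = 5·8 = 40 ≡ 7 = α_err ✓ (single-error assumption holds).
Step 4: error magnitude e = S_0/v_2 = S_0·∏_{j≠2}(α_2 − α_j) = 1·4 = 4 ≡ 4 (mod 11).
Step 5: correct position 2: c_2 = r_2 − e = 10 − 4 ≡ 6 (mod 11). Hence c = [4, 6, 10, 0, 7].
  Check: interpolating c through the α_i gives m(x) = 2 + 10·x (degree < 2) with m(α_i) = c_i for every i, so c is indeed a codeword.


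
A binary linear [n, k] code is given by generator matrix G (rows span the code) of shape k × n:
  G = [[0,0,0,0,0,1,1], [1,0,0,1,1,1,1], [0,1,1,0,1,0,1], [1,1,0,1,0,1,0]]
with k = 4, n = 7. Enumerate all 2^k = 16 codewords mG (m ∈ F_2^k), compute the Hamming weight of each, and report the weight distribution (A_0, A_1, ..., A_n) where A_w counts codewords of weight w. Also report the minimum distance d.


Weight distribution: A_0 = 1, A_1 = 1, A_2 = 1, A_3 = 4, A_4 = 5, A_5 = 3, A_6 = 1. Minimum distance d = 1.

Enumerate all 2^4 = 16 messages m ∈ F_2^4.
For each, compute codeword c = mG in F_2^7, then tally its weight.
  m = 0000 → c = 0000000, weight = 0.
  m = 1000 → c = 0000011, weight = 2.
  m = 0100 → c = 1001111, weight = 5.
  m = 1100 → c = 1001100, weight = 3.
  m = 0010 → c = 0110101, weight = 4.
  m = 1010 → c = 0110110, weight = 4.
  m = 0110 → c = 1111010, weight = 5.
  m = 1110 → c = 1111001, weight = 5.
  m = 0001 → c = 1101010, weight = 4.
  m = 1001 → c = 1101001, weight = 4.
  m = 0101 → c = 0100101, weight = 3.
  m = 1101 → c = 0100110, weight = 3.
  m = 0011 → c = 1011111, weight = 6.
  m = 1011 → c = 1011100, weight = 4.
  m = 0111 → c = 0010000, weight = 1.
  m = 1111 → c = 0010011, weight = 3.
Tally weights:
  weight 0: 1 codewords.
  weight 1: 1 codewords.
  weight 2: 1 codewords.
  weight 3: 4 codewords.
  weight 4: 5 codewords.
  weight 5: 3 codewords.
  weight 6: 1 codewords.
Minimum distance d = smallest w > 0 with A_w > 0 = 1.
Sanity: Σ A_w = 16 = 2^4 = 16 ✓.


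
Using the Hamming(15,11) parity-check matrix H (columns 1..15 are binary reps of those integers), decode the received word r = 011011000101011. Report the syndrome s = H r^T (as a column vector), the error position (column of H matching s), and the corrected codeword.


s = (0, 1, 0, 1)^T, error position = 5, corrected codeword c = 011001000101011

Compute s = H r^T mod 2 one row at a time:
  s_1 = 0 + 0 + 1 + 0 + 1 + 0 + 1 + 1 = 4 ≡ 0 (mod 2).
  s_2 = 0 + 1 + 1 + 0 + 1 + 0 + 1 + 1 = 5 ≡ 1 (mod 2).
  s_3 = 1 + 1 + 1 + 0 + 1 + 0 + 1 + 1 = 6 ≡ 0 (mod 2).
  s_4 = 0 + 1 + 1 + 0 + 0 + 0 + 0 + 1 = 3 ≡ 1 (mod 2).
s = (0, 1, 0, 1)^T — this equals column 5 of H (binary 0101), so error is at position 5.
Correct: flip bit 5 of r = 011011000101011 to get c = 011001000101011.


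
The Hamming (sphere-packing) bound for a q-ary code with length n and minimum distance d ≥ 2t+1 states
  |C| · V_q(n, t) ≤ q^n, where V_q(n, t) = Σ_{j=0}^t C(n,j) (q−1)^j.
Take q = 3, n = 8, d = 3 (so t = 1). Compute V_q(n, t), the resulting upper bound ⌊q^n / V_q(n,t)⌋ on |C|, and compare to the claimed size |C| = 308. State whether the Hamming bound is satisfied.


V_q(n, t) = 17, q^n = 6561, Hamming bound = 385, |C| = 308 ≤ bound (satisfied).

Step 1: Compute V_q(n, t) = Σ_{j=0}^1 C(n, j) (q−1)^j.
  j = 0: C(8,0)·(2)^0 = 1·1 = 1.
  j = 1: C(8,1)·(2)^1 = 8·2 = 16.
  V_q(n, t) = 1 + 16 = 17.
Step 2: q^n = 3^8 = 6561.
Step 3: Hamming bound ⌊q^n / V_q(n,t)⌋ = ⌊6561/17⌋ = 385.
Step 4: Compare |C| = 308 to 385: satisfied.
The claimed |C| lies below the Hamming bound.


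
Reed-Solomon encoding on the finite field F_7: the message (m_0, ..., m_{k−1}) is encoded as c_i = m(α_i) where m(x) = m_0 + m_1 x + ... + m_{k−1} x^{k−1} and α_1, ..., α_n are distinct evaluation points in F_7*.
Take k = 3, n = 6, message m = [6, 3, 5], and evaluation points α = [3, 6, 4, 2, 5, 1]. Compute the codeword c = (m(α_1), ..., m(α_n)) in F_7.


c = [4, 1, 0, 4, 6, 0]

Message polynomial: m(x) = 6 + 3·x + 5·x^2 (mod 7).
For each evaluation point α_i, compute m(α_i) mod 7:
  α_1 = 3: Horner steps 5 → 4 → 4, so m(3) = 4.
  α_2 = 6: Horner steps 5 → 5 → 1, so m(6) = 1.
  α_3 = 4: Horner steps 5 → 2 → 0, so m(4) = 0.
  α_4 = 2: Horner steps 5 → 6 → 4, so m(2) = 4.
  α_5 = 5: Horner steps 5 → 0 → 6, so m(5) = 6.
  α_6 = 1: Horner steps 5 → 1 → 0, so m(1) = 0.
Codeword c = [4, 1, 0, 4, 6, 0] ∈ F_7^6.


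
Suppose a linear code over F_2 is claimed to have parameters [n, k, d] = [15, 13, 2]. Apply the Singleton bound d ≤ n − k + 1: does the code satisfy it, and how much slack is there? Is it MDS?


Singleton RHS = n − k + 1 = 3, slack = 1, bound satisfied, not MDS.

Singleton bound: d ≤ n − k + 1.
Here n = 15, k = 13, so n − k + 1 = 3.
Given d = 2, check d ≤ 3: YES.
Slack = (n − k + 1) − d = 1.
The code is NOT MDS (slack = 1 > 0).
Description: the claimed parameters are [15, 13, 2]_2; such a code would be non-MDS.


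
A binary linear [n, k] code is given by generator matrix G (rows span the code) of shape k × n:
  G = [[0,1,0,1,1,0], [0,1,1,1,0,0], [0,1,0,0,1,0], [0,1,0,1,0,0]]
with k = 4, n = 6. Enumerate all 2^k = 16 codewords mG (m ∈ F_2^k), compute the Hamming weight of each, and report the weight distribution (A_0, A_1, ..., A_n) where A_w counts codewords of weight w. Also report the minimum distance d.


Weight distribution: A_0 = 1, A_1 = 4, A_2 = 6, A_3 = 4, A_4 = 1. Minimum distance d = 1.

Enumerate all 2^4 = 16 messages m ∈ F_2^4.
For each, compute codeword c = mG in F_2^6, then tally its weight.
  m = 0000 → c = 000000, weight = 0.
  m = 1000 → c = 010110, weight = 3.
  m = 0100 → c = 011100, weight = 3.
  m = 1100 → c = 001010, weight = 2.
  m = 0010 → c = 010010, weight = 2.
  m = 1010 → c = 000100, weight = 1.
  m = 0110 → c = 001110, weight = 3.
  m = 1110 → c = 011000, weight = 2.
  m = 0001 → c = 010100, weight = 2.
  m = 1001 → c = 000010, weight = 1.
  m = 0101 → c = 001000, weight = 1.
  m = 1101 → c = 011110, weight = 4.
  m = 0011 → c = 000110, weight = 2.
  m = 1011 → c = 010000, weight = 1.
  m = 0111 → c = 011010, weight = 3.
  m = 1111 → c = 001100, weight = 2.
Tally weights:
  weight 0: 1 codewords.
  weight 1: 4 codewords.
  weight 2: 6 codewords.
  weight 3: 4 codewords.
  weight 4: 1 codewords.
Minimum distance d = smallest w > 0 with A_w > 0 = 1.
Sanity: Σ A_w = 16 = 2^4 = 16 ✓.


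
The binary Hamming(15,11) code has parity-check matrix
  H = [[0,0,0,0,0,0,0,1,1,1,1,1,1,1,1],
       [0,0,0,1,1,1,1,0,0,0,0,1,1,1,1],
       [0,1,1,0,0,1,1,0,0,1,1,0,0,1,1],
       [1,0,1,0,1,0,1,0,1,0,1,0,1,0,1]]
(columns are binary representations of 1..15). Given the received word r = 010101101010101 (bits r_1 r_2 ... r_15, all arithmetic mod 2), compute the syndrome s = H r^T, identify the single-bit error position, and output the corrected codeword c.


s = (0, 1, 1, 1)^T, error position = 7, corrected codeword c = 010101001010101

Compute s = H r^T mod 2 one row at a time:
  s_1 = 0 + 1 + 0 + 1 + 0 + 1 + 0 + 1 = 4 ≡ 0 (mod 2).
  s_2 = 1 + 0 + 1 + 1 + 0 + 1 + 0 + 1 = 5 ≡ 1 (mod 2).
  s_3 = 1 + 0 + 1 + 1 + 0 + 1 + 0 + 1 = 5 ≡ 1 (mod 2).
  s_4 = 0 + 0 + 0 + 1 + 1 + 1 + 1 + 1 = 5 ≡ 1 (mod 2).
s = (0, 1, 1, 1)^T — this equals column 7 of H (binary 0111), so error is at position 7.
Correct: flip bit 7 of r = 010101101010101 to get c = 010101001010101.


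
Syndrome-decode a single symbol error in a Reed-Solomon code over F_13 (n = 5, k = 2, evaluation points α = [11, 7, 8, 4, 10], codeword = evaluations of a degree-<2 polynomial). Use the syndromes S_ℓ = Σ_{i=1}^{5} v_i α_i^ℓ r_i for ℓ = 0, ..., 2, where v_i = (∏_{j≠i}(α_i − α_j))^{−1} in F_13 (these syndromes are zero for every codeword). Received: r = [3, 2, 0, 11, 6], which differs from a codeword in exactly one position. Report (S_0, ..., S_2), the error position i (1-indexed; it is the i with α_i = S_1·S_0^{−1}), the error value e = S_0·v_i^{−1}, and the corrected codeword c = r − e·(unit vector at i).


S = (6, 9, 7), error at position 3, error magnitude e = 1, c = [3, 2, 12, 11, 6].

Step 1: column multipliers v_i = (∏_{j≠i}(α_i − α_j))^{−1} mod 13.
  i = 1 (α = 11): (11−7)(11−8)(11−4)(11−10) = 4·3·7·1 = 84 ≡ 6, so v_1 = 6^{−1} = 11 (mod 13).
  i = 2 (α = 7): (7−11)(7−8)(7−4)(7−10) = (−4)·(−1)·3·(−3) = −36 ≡ 3, so v_2 = 3^{−1} = 9 (mod 13).
  i = 3 (α = 8): (8−11)(8−7)(8−4)(8−10) = (−3)·1·4·(−2) = 24 ≡ 11, so v_3 = 11^{−1} = 6 (mod 13).
  i = 4 (α = 4): (4−11)(4−7)(4−8)(4−10) = (−7)·(−3)·(−4)·(−6) = 504 ≡ 10, so v_4 = 10^{−1} = 4 (mod 13).
  i = 5 (α = 10): (10−11)(10−7)(10−8)(10−4) = (−1)·3·2·6 = −36 ≡ 3, so v_5 = 3^{−1} = 9 (mod 13).
  v = [11, 9, 6, 4, 9].
Step 2: syndromes of r = [3, 2, 0, 11, 6] (all sums mod 13).
  S_0 = Σ v_i r_i = 11·3 + 9·2 + 6·0 + 4·11 + 9·6 = 149 ≡ 6.
  S_1 = Σ v_i α_i r_i = 11·11·3 + 9·7·2 + 6·8·0 + 4·4·11 + 9·10·6 = 1205 ≡ 9.
  α_i^2 mod 13 = [4, 10, 12, 3, 9].
  S_2 = Σ v_i α_i^2 r_i = 11·4·3 + 9·10·2 + 6·12·0 + 4·3·11 + 9·9·6 = 930 ≡ 7.
  S = (6, 9, 7) ≠ 0, so r is not a codeword (an error is present).
Step 3: locate the error. For a single error e at position i, S_ℓ = v_i·e·α_i^ℓ, so α_err = S_1/S_0.
  S_0^{−1} = 6^{−1} = 11 (mod 13), so α_err = 9·11 = 99 ≡ 8 = α_3. Error position i = 3.
  Consistency check: S_2/S_1 = 7·3 = 21 ≡ 8 = α_err ✓ (single-error assumption holds).
Step 4: error magnitude e = S_0/v_3 = S_0·∏_{j≠3}(α_3 − α_j) = 6·11 = 66 ≡ 1 (mod 13).
Step 5: correct position 3: c_3 = r_3 − e = 0 − 1 ≡ 12 (mod 13). Hence c = [3, 2, 12, 11, 6].
  Check: interpolating c through the α_i gives m(x) = 10 + 10·x (degree < 2) with m(α_i) = c_i for every i, so c is indeed a codeword.


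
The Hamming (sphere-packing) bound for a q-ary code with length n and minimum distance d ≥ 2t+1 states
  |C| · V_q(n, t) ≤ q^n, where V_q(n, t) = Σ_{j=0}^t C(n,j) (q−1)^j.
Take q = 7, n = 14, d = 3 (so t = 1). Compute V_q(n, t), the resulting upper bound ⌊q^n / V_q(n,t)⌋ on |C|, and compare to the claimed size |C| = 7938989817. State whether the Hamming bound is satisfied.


V_q(n, t) = 85, q^n = 678223072849, Hamming bound = 7979094974, |C| = 7938989817 ≤ bound (satisfied).

Step 1: Compute V_q(n, t) = Σ_{j=0}^1 C(n, j) (q−1)^j.
  j = 0: C(14,0)·(6)^0 = 1·1 = 1.
  j = 1: C(14,1)·(6)^1 = 14·6 = 84.
  V_q(n, t) = 1 + 84 = 85.
Step 2: q^n = 7^14 = 678223072849.
Step 3: Hamming bound ⌊q^n / V_q(n,t)⌋ = ⌊678223072849/85⌋ = 7979094974.
Step 4: Compare |C| = 7938989817 to 7979094974: satisfied.
The claimed |C| lies below the Hamming bound.


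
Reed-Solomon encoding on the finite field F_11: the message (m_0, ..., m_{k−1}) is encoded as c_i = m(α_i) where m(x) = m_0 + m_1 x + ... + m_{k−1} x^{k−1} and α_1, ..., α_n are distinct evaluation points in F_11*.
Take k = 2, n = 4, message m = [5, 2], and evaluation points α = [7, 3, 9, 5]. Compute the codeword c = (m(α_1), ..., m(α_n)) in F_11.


c = [8, 0, 1, 4]

Message polynomial: m(x) = 5 + 2·x (mod 11).
For each evaluation point α_i, compute m(α_i) mod 11:
  α_1 = 7: Horner steps 2 → 8, so m(7) = 8.
  α_2 = 3: Horner steps 2 → 0, so m(3) = 0.
  α_3 = 9: Horner steps 2 → 1, so m(9) = 1.
  α_4 = 5: Horner steps 2 → 4, so m(5) = 4.
Codeword c = [8, 0, 1, 4] ∈ F_11^4.


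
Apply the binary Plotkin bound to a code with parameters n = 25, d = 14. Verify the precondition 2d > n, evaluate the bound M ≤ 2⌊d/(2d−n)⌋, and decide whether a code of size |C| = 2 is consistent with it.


Plotkin bound M ≤ 8; given |C| = 2 ≤ bound (satisfied).

Check applicability: 2d = 28, n = 25.
2d − n = 3 > 0, so Plotkin applies.
Compute d/(2d−n) = 14/3 ≈ 4.6667.
⌊d/(2d−n)⌋ = 4.
Plotkin bound: M ≤ 2·4 = 8.
Given |C| = 2, check: satisfied.
This |C| is below the Plotkin bound.


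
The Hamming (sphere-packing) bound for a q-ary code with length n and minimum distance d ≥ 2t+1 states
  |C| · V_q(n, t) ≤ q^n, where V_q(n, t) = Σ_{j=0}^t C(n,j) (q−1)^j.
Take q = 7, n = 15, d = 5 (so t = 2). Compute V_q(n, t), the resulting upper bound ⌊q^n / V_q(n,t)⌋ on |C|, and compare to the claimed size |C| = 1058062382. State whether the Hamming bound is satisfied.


V_q(n, t) = 3871, q^n = 4747561509943, Hamming bound = 1226443169, |C| = 1058062382 ≤ bound (satisfied).

Step 1: Compute V_q(n, t) = Σ_{j=0}^2 C(n, j) (q−1)^j.
  j = 0: C(15,0)·(6)^0 = 1·1 = 1.
  j = 1: C(15,1)·(6)^1 = 15·6 = 90.
  j = 2: C(15,2)·(6)^2 = 105·36 = 3780.
  V_q(n, t) = 1 + 90 + 3780 = 3871.
Step 2: q^n = 7^15 = 4747561509943.
Step 3: Hamming bound ⌊q^n / V_q(n,t)⌋ = ⌊4747561509943/3871⌋ = 1226443169.
Step 4: Compare |C| = 1058062382 to 1226443169: satisfied.
The claimed |C| lies below the Hamming bound.


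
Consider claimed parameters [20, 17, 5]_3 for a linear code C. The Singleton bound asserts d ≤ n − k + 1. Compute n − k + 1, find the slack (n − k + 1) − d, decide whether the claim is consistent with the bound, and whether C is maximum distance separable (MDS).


Singleton RHS = n − k + 1 = 4, slack = -1, bound violated (no such code; not MDS).

Singleton bound: d ≤ n − k + 1.
Here n = 20, k = 17, so n − k + 1 = 4.
Given d = 5, check d ≤ 4: NO.
Slack = (n − k + 1) − d = -1.
The slack is negative: d = 5 exceeds n − k + 1 = 4 by 1, so the Singleton bound is violated and no linear [20, 17, 5]_3 code can exist. In particular it is not MDS (MDS requires d = n − k + 1 exactly).
Description: the claimed parameters are [20, 17, 5]_3; such a code would be impossible (violates the Singleton bound).


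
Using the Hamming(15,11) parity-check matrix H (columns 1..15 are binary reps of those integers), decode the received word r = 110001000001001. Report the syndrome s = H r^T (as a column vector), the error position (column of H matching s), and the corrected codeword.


s = (0, 1, 1, 0)^T, error position = 6, corrected codeword c = 110000000001001

Compute s = H r^T mod 2 one row at a time:
  s_1 = 0 + 0 + 0 + 0 + 1 + 0 + 0 + 1 = 2 ≡ 0 (mod 2).
  s_2 = 0 + 0 + 1 + 0 + 1 + 0 + 0 + 1 = 3 ≡ 1 (mod 2).
  s_3 = 1 + 0 + 1 + 0 + 0 + 0 + 0 + 1 = 3 ≡ 1 (mod 2).
  s_4 = 1 + 0 + 0 + 0 + 0 + 0 + 0 + 1 = 2 ≡ 0 (mod 2).
s = (0, 1, 1, 0)^T — this equals column 6 of H (binary 0110), so error is at position 6.
Correct: flip bit 6 of r = 110001000001001 to get c = 110000000001001.


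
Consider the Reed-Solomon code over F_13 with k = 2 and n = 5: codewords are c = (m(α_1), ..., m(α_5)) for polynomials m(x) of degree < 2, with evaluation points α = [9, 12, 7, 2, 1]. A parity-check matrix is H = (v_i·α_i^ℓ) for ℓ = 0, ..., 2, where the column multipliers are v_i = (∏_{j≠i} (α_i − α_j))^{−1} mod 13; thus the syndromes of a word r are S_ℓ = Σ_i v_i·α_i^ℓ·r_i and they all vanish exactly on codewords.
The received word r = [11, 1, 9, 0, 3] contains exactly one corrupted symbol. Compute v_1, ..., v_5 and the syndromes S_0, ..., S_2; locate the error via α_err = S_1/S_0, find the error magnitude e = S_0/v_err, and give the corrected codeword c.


S = (9, 5, 10), error at position 4, error magnitude e = 9, c = [11, 1, 9, 4, 3].

Step 1: column multipliers v_i = (∏_{j≠i}(α_i − α_j))^{−1} mod 13.
  i = 1 (α = 9): (9−12)(9−7)(9−2)(9−1) = (−3)·2·7·8 = −336 ≡ 2, so v_1 = 2^{−1} = 7 (mod 13).
  i = 2 (α = 12): (12−9)(12−7)(12−2)(12−1) = 3·5·10·11 = 1650 ≡ 12, so v_2 = 12^{−1} = 12 (mod 13).
  i = 3 (α = 7): (7−9)(7−12)(7−2)(7−1) = (−2)·(−5)·5·6 = 300 ≡ 1, so v_3 = 1^{−1} = 1 (mod 13).
  i = 4 (α = 2): (2−9)(2−12)(2−7)(2−1) = (−7)·(−10)·(−5)·1 = −350 ≡ 1, so v_4 = 1^{−1} = 1 (mod 13).
  i = 5 (α = 1): (1−9)(1−12)(1−7)(1−2) = (−8)·(−11)·(−6)·(−1) = 528 ≡ 8, so v_5 = 8^{−1} = 5 (mod 13).
  v = [7, 12, 1, 1, 5].
Step 2: syndromes of r = [11, 1, 9, 0, 3] (all sums mod 13).
  S_0 = Σ v_i r_i = 7·11 + 12·1 + 1·9 + 1·0 + 5·3 = 113 ≡ 9.
  S_1 = Σ v_i α_i r_i = 7·9·11 + 12·12·1 + 1·7·9 + 1·2·0 + 5·1·3 = 915 ≡ 5.
  α_i^2 mod 13 = [3, 1, 10, 4, 1].
  S_2 = Σ v_i α_i^2 r_i = 7·3·11 + 12·1·1 + 1·10·9 + 1·4·0 + 5·1·3 = 348 ≡ 10.
  S = (9, 5, 10) ≠ 0, so r is not a codeword (an error is present).
Step 3: locate the error. For a single error e at position i, S_ℓ = v_i·e·α_i^ℓ, so α_err = S_1/S_0.
  S_0^{−1} = 9^{−1} = 3 (mod 13), so α_err = 5·3 = 15 ≡ 2 = α_4. Error position i = 4.
  Consistency check: S_2/S_1 = 10·8 = 80 ≡ 2 = α_err ✓ (single-error assumption holds).
Step 4: error magnitude e = S_0/v_4 = S_0·∏_{j≠4}(α_4 − α_j) = 9·1 = 9 ≡ 9 (mod 13).
Step 5: correct position 4: c_4 = r_4 − e = 0 − 9 ≡ 4 (mod 13). Hence c = [11, 1, 9, 4, 3].
  Check: interpolating c through the α_i gives m(x) = 2 + 1·x (degree < 2) with m(α_i) = c_i for every i, so c is indeed a codeword.


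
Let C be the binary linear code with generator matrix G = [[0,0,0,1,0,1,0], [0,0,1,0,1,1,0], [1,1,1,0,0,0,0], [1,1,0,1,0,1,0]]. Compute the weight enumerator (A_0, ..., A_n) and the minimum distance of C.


Weight distribution: A_0 = 1, A_1 = 1, A_2 = 4, A_3 = 4, A_4 = 3, A_5 = 3. Minimum distance d = 1.

Enumerate all 2^4 = 16 messages m ∈ F_2^4.
For each, compute codeword c = mG in F_2^7, then tally its weight.
  m = 0000 → c = 0000000, weight = 0.
  m = 1000 → c = 0001010, weight = 2.
  m = 0100 → c = 0010110, weight = 3.
  m = 1100 → c = 0011100, weight = 3.
  m = 0010 → c = 1110000, weight = 3.
  m = 1010 → c = 1111010, weight = 5.
  m = 0110 → c = 1100110, weight = 4.
  m = 1110 → c = 1101100, weight = 4.
  m = 0001 → c = 1101010, weight = 4.
  m = 1001 → c = 1100000, weight = 2.
  m = 0101 → c = 1111100, weight = 5.
  m = 1101 → c = 1110110, weight = 5.
  m = 0011 → c = 0011010, weight = 3.
  m = 1011 → c = 0010000, weight = 1.
  m = 0111 → c = 0001100, weight = 2.
  m = 1111 → c = 0000110, weight = 2.
Tally weights:
  weight 0: 1 codewords.
  weight 1: 1 codewords.
  weight 2: 4 codewords.
  weight 3: 4 codewords.
  weight 4: 3 codewords.
  weight 5: 3 codewords.
Minimum distance d = smallest w > 0 with A_w > 0 = 1.
Sanity: Σ A_w = 16 = 2^4 = 16 ✓.


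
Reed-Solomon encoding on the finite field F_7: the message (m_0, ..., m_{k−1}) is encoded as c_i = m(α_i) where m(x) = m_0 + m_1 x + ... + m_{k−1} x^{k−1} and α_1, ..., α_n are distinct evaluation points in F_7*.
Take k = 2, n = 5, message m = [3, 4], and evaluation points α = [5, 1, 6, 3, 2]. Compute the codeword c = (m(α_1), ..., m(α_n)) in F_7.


c = [2, 0, 6, 1, 4]

Message polynomial: m(x) = 3 + 4·x (mod 7).
For each evaluation point α_i, compute m(α_i) mod 7:
  α_1 = 5: Horner steps 4 → 2, so m(5) = 2.
  α_2 = 1: Horner steps 4 → 0, so m(1) = 0.
  α_3 = 6: Horner steps 4 → 6, so m(6) = 6.
  α_4 = 3: Horner steps 4 → 1, so m(3) = 1.
  α_5 = 2: Horner steps 4 → 4, so m(2) = 4.
Codeword c = [2, 0, 6, 1, 4] ∈ F_7^5.


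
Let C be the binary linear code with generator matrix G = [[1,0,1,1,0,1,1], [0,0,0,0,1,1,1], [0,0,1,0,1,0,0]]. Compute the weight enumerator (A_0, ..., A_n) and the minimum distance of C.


Weight distribution: A_0 = 1, A_2 = 2, A_3 = 2, A_4 = 1, A_5 = 2. Minimum distance d = 2.

Enumerate all 2^3 = 8 messages m ∈ F_2^3.
For each, compute codeword c = mG in F_2^7, then tally its weight.
  m = 000 → c = 0000000, weight = 0.
  m = 100 → c = 1011011, weight = 5.
  m = 010 → c = 0000111, weight = 3.
  m = 110 → c = 1011100, weight = 4.
  m = 001 → c = 0010100, weight = 2.
  m = 101 → c = 1001111, weight = 5.
  m = 011 → c = 0010011, weight = 3.
  m = 111 → c = 1001000, weight = 2.
Tally weights:
  weight 0: 1 codewords.
  weight 2: 2 codewords.
  weight 3: 2 codewords.
  weight 4: 1 codewords.
  weight 5: 2 codewords.
Minimum distance d = smallest w > 0 with A_w > 0 = 2.
Sanity: Σ A_w = 8 = 2^3 = 8 ✓.


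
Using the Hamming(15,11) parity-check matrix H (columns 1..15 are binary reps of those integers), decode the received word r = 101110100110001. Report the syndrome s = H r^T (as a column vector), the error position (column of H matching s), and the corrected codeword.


s = (1, 0, 1, 0)^T, error position = 10, corrected codeword c = 101110100010001

Compute s = H r^T mod 2 one row at a time:
  s_1 = 0 + 0 + 1 + 1 + 0 + 0 + 0 + 1 = 3 ≡ 1 (mod 2).
  s_2 = 1 + 1 + 0 + 1 + 0 + 0 + 0 + 1 = 4 ≡ 0 (mod 2).
  s_3 = 0 + 1 + 0 + 1 + 1 + 1 + 0 + 1 = 5 ≡ 1 (mod 2).
  s_4 = 1 + 1 + 1 + 1 + 0 + 1 + 0 + 1 = 6 ≡ 0 (mod 2).
s = (1, 0, 1, 0)^T — this equals column 10 of H (binary 1010), so error is at position 10.
Correct: flip bit 10 of r = 101110100110001 to get c = 101110100010001.


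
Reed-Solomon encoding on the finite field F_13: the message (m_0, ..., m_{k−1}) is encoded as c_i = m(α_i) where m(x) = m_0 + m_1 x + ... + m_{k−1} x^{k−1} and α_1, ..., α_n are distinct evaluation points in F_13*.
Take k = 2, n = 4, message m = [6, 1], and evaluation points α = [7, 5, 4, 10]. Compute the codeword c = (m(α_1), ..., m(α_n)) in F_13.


c = [0, 11, 10, 3]

Message polynomial: m(x) = 6 + 1·x (mod 13).
For each evaluation point α_i, compute m(α_i) mod 13:
  α_1 = 7: Horner steps 1 → 0, so m(7) = 0.
  α_2 = 5: Horner steps 1 → 11, so m(5) = 11.
  α_3 = 4: Horner steps 1 → 10, so m(4) = 10.
  α_4 = 10: Horner steps 1 → 3, so m(10) = 3.
Codeword c = [0, 11, 10, 3] ∈ F_13^4.


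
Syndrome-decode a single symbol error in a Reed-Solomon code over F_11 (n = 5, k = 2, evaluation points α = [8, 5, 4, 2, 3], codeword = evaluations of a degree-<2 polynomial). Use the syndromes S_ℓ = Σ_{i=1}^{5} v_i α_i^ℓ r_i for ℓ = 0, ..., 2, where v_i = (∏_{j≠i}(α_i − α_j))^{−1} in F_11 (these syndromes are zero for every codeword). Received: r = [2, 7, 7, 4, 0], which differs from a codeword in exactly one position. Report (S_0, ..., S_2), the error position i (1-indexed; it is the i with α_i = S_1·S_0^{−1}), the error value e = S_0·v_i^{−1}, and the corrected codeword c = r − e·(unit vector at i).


S = (1, 5, 3), error at position 2, error magnitude e = 4, c = [2, 3, 7, 4, 0].

Step 1: column multipliers v_i = (∏_{j≠i}(α_i − α_j))^{−1} mod 11.
  i = 1 (α = 8): (8−5)(8−4)(8−2)(8−3) = 3·4·6·5 = 360 ≡ 8, so v_1 = 8^{−1} = 7 (mod 11).
  i = 2 (α = 5): (5−8)(5−4)(5−2)(5−3) = (−3)·1·3·2 = −18 ≡ 4, so v_2 = 4^{−1} = 3 (mod 11).
  i = 3 (α = 4): (4−8)(4−5)(4−2)(4−3) = (−4)·(−1)·2·1 = 8 ≡ 8, so v_3 = 8^{−1} = 7 (mod 11).
  i = 4 (α = 2): (2−8)(2−5)(2−4)(2−3) = (−6)·(−3)·(−2)·(−1) = 36 ≡ 3, so v_4 = 3^{−1} = 4 (mod 11).
  i = 5 (α = 3): (3−8)(3−5)(3−4)(3−2) = (−5)·(−2)·(−1)·1 = −10 ≡ 1, so v_5 = 1^{−1} = 1 (mod 11).
  v = [7, 3, 7, 4, 1].
Step 2: syndromes of r = [2, 7, 7, 4, 0] (all sums mod 11).
  S_0 = Σ v_i r_i = 7·2 + 3·7 + 7·7 + 4·4 + 1·0 = 100 ≡ 1.
  S_1 = Σ v_i α_i r_i = 7·8·2 + 3·5·7 + 7·4·7 + 4·2·4 + 1·3·0 = 445 ≡ 5.
  α_i^2 mod 11 = [9, 3, 5, 4, 9].
  S_2 = Σ v_i α_i^2 r_i = 7·9·2 + 3·3·7 + 7·5·7 + 4·4·4 + 1·9·0 = 498 ≡ 3.
  S = (1, 5, 3) ≠ 0, so r is not a codeword (an error is present).
Step 3: locate the error. For a single error e at position i, S_ℓ = v_i·e·α_i^ℓ, so α_err = S_1/S_0.
  S_0^{−1} = 1^{−1} = 1 (mod 11), so α_err = 5·1 = 5 ≡ 5 = α_2. Error position i = 2.
  Consistency check: S_2/S_1 = 3·9 = 27 ≡ 5 = α_err ✓ (single-error assumption holds).
Step 4: error magnitude e = S_0/v_2 = S_0·∏_{j≠2}(α_2 − α_j) = 1·4 = 4 ≡ 4 (mod 11).
Step 5: correct position 2: c_2 = r_2 − e = 7 − 4 ≡ 3 (mod 11). Hence c = [2, 3, 7, 4, 0].
  Check: interpolating c through the α_i gives m(x) = 1 + 7·x (degree < 2) with m(α_i) = c_i for every i, so c is indeed a codeword.


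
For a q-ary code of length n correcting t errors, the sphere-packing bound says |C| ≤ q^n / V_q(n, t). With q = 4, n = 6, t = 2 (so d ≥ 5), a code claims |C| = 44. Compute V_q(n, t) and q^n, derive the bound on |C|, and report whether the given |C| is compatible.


V_q(n, t) = 154, q^n = 4096, Hamming bound = 26, |C| = 44 > bound (violated).

Step 1: Compute V_q(n, t) = Σ_{j=0}^2 C(n, j) (q−1)^j.
  j = 0: C(6,0)·(3)^0 = 1·1 = 1.
  j = 1: C(6,1)·(3)^1 = 6·3 = 18.
  j = 2: C(6,2)·(3)^2 = 15·9 = 135.
  V_q(n, t) = 1 + 18 + 135 = 154.
Step 2: q^n = 4^6 = 4096.
Step 3: Hamming bound ⌊q^n / V_q(n,t)⌋ = ⌊4096/154⌋ = 26.
Step 4: Compare |C| = 44 to 26: violated.
The claimed |C| lies above the Hamming bound, so no 4-ary code of length 6 with d ≥ 5 can have 44 codewords.


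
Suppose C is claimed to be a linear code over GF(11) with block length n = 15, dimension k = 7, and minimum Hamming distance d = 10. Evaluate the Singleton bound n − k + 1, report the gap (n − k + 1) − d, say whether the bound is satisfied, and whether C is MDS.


Singleton RHS = n − k + 1 = 9, slack = -1, bound violated (no such code; not MDS).

Singleton bound: d ≤ n − k + 1.
Here n = 15, k = 7, so n − k + 1 = 9.
Given d = 10, check d ≤ 9: NO.
Slack = (n − k + 1) − d = -1.
The slack is negative: d = 10 exceeds n − k + 1 = 9 by 1, so the Singleton bound is violated and no linear [15, 7, 10]_11 code can exist. In particular it is not MDS (MDS requires d = n − k + 1 exactly).
Description: the claimed parameters are [15, 7, 10]_11; such a code would be impossible (violates the Singleton bound).


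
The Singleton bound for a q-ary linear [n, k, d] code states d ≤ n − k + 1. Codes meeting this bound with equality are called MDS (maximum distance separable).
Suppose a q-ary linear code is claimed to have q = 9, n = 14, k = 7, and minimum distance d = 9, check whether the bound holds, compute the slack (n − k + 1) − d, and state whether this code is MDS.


Singleton RHS = n − k + 1 = 8, slack = -1, bound violated (no such code; not MDS).

Singleton bound: d ≤ n − k + 1.
Here n = 14, k = 7, so n − k + 1 = 8.
Given d = 9, check d ≤ 8: NO.
Slack = (n − k + 1) − d = -1.
The slack is negative: d = 9 exceeds n − k + 1 = 8 by 1, so the Singleton bound is violated and no linear [14, 7, 9]_9 code can exist. In particular it is not MDS (MDS requires d = n − k + 1 exactly).
Description: the claimed parameters are [14, 7, 9]_9; such a code would be impossible (violates the Singleton bound).


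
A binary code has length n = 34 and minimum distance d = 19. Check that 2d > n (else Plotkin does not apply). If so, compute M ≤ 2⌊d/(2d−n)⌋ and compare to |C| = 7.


Plotkin bound M ≤ 8; given |C| = 7 ≤ bound (satisfied).

Check applicability: 2d = 38, n = 34.
2d − n = 4 > 0, so Plotkin applies.
Compute d/(2d−n) = 19/4 ≈ 4.7500.
⌊d/(2d−n)⌋ = 4.
Plotkin bound: M ≤ 2·4 = 8.
Given |C| = 7, check: satisfied.
This |C| is below the Plotkin bound.


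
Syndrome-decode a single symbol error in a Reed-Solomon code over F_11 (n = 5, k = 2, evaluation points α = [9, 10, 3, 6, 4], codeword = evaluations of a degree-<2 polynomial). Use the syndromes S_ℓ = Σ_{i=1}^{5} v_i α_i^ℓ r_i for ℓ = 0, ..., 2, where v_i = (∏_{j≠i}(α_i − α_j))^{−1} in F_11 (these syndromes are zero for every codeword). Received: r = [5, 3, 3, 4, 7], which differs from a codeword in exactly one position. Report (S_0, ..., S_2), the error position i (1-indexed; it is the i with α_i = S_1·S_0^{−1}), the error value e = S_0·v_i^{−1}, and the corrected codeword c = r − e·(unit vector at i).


S = (9, 2, 9), error at position 2, error magnitude e = 5, c = [5, 9, 3, 4, 7].

Step 1: column multipliers v_i = (∏_{j≠i}(α_i − α_j))^{−1} mod 11.
  i = 1 (α = 9): (9−10)(9−3)(9−6)(9−4) = (−1)·6·3·5 = −90 ≡ 9, so v_1 = 9^{−1} = 5 (mod 11).
  i = 2 (α = 10): (10−9)(10−3)(10−6)(10−4) = 1·7·4·6 = 168 ≡ 3, so v_2 = 3^{−1} = 4 (mod 11).
  i = 3 (α = 3): (3−9)(3−10)(3−6)(3−4) = (−6)·(−7)·(−3)·(−1) = 126 ≡ 5, so v_3 = 5^{−1} = 9 (mod 11).
  i = 4 (α = 6): (6−9)(6−10)(6−3)(6−4) = (−3)·(−4)·3·2 = 72 ≡ 6, so v_4 = 6^{−1} = 2 (mod 11).
  i = 5 (α = 4): (4−9)(4−10)(4−3)(4−6) = (−5)·(−6)·1·(−2) = −60 ≡ 6, so v_5 = 6^{−1} = 2 (mod 11).
  v = [5, 4, 9, 2, 2].
Step 2: syndromes of r = [5, 3, 3, 4, 7] (all sums mod 11).
  S_0 = Σ v_i r_i = 5·5 + 4·3 + 9·3 + 2·4 + 2·7 = 86 ≡ 9.
  S_1 = Σ v_i α_i r_i = 5·9·5 + 4·10·3 + 9·3·3 + 2·6·4 + 2·4·7 = 530 ≡ 2.
  α_i^2 mod 11 = [4, 1, 9, 3, 5].
  S_2 = Σ v_i α_i^2 r_i = 5·4·5 + 4·1·3 + 9·9·3 + 2·3·4 + 2·5·7 = 449 ≡ 9.
  S = (9, 2, 9) ≠ 0, so r is not a codeword (an error is present).
Step 3: locate the error. For a single error e at position i, S_ℓ = v_i·e·α_i^ℓ, so α_err = S_1/S_0.
  S_0^{−1} = 9^{−1} = 5 (mod 11), so α_err = 2·5 = 10 ≡ 10 = α_2. Error position i = 2.
  Consistency check: S_2/S_1 = 9·6 = 54 ≡ 10 = α_err ✓ (single-error assumption holds).
Step 4: error magnitude e = S_0/v_2 = S_0·∏_{j≠2}(α_2 − α_j) = 9·3 = 27 ≡ 5 (mod 11).
Step 5: correct position 2: c_2 = r_2 − e = 3 − 5 ≡ 9 (mod 11). Hence c = [5, 9, 3, 4, 7].
  Check: interpolating c through the α_i gives m(x) = 2 + 4·x (degree < 2) with m(α_i) = c_i for every i, so c is indeed a codeword.


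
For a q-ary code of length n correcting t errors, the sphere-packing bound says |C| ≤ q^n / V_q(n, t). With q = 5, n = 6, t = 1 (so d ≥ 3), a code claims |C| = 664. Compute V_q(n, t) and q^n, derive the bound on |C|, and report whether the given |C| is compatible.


V_q(n, t) = 25, q^n = 15625, Hamming bound = 625, |C| = 664 > bound (violated).

Step 1: Compute V_q(n, t) = Σ_{j=0}^1 C(n, j) (q−1)^j.
  j = 0: C(6,0)·(4)^0 = 1·1 = 1.
  j = 1: C(6,1)·(4)^1 = 6·4 = 24.
  V_q(n, t) = 1 + 24 = 25.
Step 2: q^n = 5^6 = 15625.
Step 3: Hamming bound ⌊q^n / V_q(n,t)⌋ = ⌊15625/25⌋ = 625.
Step 4: Compare |C| = 664 to 625: violated.
The claimed |C| lies above the Hamming bound, so no 5-ary code of length 6 with d ≥ 3 can have 664 codewords.


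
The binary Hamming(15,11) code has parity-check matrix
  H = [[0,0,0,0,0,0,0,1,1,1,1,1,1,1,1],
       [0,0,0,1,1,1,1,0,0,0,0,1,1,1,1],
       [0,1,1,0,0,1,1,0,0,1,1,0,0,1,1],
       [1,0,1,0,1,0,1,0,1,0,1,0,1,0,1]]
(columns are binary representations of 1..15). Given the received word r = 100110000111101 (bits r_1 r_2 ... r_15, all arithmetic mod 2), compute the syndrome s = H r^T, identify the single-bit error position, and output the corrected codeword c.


s = (1, 1, 1, 1)^T, error position = 15, corrected codeword c = 100110000111100

Compute s = H r^T mod 2 one row at a time:
  s_1 = 0 + 0 + 1 + 1 + 1 + 1 + 0 + 1 = 5 ≡ 1 (mod 2).
  s_2 = 1 + 1 + 0 + 0 + 1 + 1 + 0 + 1 = 5 ≡ 1 (mod 2).
  s_3 = 0 + 0 + 0 + 0 + 1 + 1 + 0 + 1 = 3 ≡ 1 (mod 2).
  s_4 = 1 + 0 + 1 + 0 + 0 + 1 + 1 + 1 = 5 ≡ 1 (mod 2).
s = (1, 1, 1, 1)^T — this equals column 15 of H (binary 1111), so error is at position 15.
Correct: flip bit 15 of r = 100110000111101 to get c = 100110000111100.
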